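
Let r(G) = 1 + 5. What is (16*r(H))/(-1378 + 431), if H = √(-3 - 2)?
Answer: -96/947 ≈ -0.10137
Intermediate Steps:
H = I*√5 (H = √(-5) = I*√5 ≈ 2.2361*I)
r(G) = 6
(16*r(H))/(-1378 + 431) = (16*6)/(-1378 + 431) = 96/(-947) = -1/947*96 = -96/947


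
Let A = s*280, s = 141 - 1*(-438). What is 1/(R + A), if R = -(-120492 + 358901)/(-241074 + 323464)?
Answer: 82390/13356828391 ≈ 6.1684e-6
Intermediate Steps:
s = 579 (s = 141 + 438 = 579)
A = 162120 (A = 579*280 = 162120)
R = -238409/82390 ≈ -2.8937
1/(R + A) = 1/(-238409/82390 + 162120) = 1/(13356828391/82390) = 82390/13356828391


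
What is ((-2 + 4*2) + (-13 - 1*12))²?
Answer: 361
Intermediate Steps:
((-2 + 4*2) + (-13 - 1*12))² = ((-2 + 8) + (-13 - 12))² = (6 - 25)² = (-19)² = 361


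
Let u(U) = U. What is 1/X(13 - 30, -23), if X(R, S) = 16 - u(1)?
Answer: 1/15 ≈ 0.066667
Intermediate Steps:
X(R, S) = 15 (X(R, S) = 16 - 1*1 = 16 - 1 = 15)
1/X(13 - 30, -23) = 1/15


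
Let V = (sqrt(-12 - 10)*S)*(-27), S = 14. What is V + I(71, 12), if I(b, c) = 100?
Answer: 100 - 378*I*sqrt(22) ≈ 100.0 - 1773.0*I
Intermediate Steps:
V = -378*I*sqrt(22) (V = (sqrt(-12 - 10)*14)*(-27) = (sqrt(-22)*14)*(-27) = ((I*sqrt(22))*14)*(-27) = (14*I*sqrt(22))*(-27) = -378*I*sqrt(22) ≈ -1773.0*I)
V + I(71, 12) = -378*I*sqrt(22) + 100 = 100 - 378*I*sqrt(22)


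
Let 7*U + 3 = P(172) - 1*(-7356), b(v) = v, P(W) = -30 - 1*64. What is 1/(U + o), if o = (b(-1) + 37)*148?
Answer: 1/6365 ≈ 0.00015711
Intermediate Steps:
P(W) = -94 (P(W) = -30 - 64 = -94)
o = 5328 (o = (-1 + 37)*148 = 36*148 = 5328)
U = 1037 (U = -3/7 + (-94 - 1*(-7356))/7 = -3/7 + (-94 + 7356)/7 = -3/7 + (⅐)*7262 = -3/7 + 7262/7 = 1037)
1/(U + o) = 1/(1037 + 5328) = 1/6365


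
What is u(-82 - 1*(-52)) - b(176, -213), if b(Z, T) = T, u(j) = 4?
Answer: 217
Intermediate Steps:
u(-82 - 1*(-52)) - b(176, -213) = 4 - 1*(-213) = 4 + 213 = 217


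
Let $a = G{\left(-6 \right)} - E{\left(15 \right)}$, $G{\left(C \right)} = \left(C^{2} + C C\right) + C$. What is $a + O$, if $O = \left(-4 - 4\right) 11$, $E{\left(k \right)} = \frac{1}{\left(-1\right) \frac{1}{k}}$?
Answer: $-7$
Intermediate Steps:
$G{\left(C \right)} = C + 2 C^{2}$ ($G{\left(C \right)} = \left(C^{2} + C^{2}\right) + C = 2 C^{2} + C = C + 2 C^{2}$)
$E{\left(k \right)} = - k$
$a = 81$ ($a = - 6 \left(1 + 2 \left(-6\right)\right) - \left(-1\right) 15 = - 6 \left(1 - 12\right) - -15 = \left(-6\right) \left(-11\right) + 15 = 66 + 15 = 81$)
$O = -88$ ($O = \left(-8\right) 11 = -88$)
$a + O = 81 - 88 = -7$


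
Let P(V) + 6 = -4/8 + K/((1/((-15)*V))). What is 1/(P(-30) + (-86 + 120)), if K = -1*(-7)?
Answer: 2/6355 ≈ 0.00031471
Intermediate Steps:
K = 7
P(V) = -13/2 - 105*V (P(V) = -6 + (-4/8 + 7/((1/((-15)*V)))) = -6 + (-4*1/8 + 7/((-1/(15*V)))) = -6 + (-1/2 + 7*(-15*V)) = -6 + (-1/2 - 105*V) = -13/2 - 105*V)
1/(P(-30) + (-86 + 120)) = 1/((-13/2 - 105*(-30)) + (-86 + 120)) = 1/((-13/2 + 3150) + 34) = 1/(6287/2 + 34) = 1/(6355/2) = 2/6355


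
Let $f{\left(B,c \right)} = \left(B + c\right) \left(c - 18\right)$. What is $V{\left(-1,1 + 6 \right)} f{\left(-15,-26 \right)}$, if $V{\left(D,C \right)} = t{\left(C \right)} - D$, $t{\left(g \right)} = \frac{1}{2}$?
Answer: $2706$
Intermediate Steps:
$t{\left(g \right)} = \frac{1}{2}$
$V{\left(D,C \right)} = \frac{1}{2} - D$
$f{\left(B,c \right)} = \left(-18 + c\right) \left(B + c\right)$ ($f{\left(B,c \right)} = \left(B + c\right) \left(-18 + c\right) = \left(-18 + c\right) \left(B + c\right)$)
$V{\left(-1,1 + 6 \right)} f{\left(-15,-26 \right)} = \left(\frac{1}{2} - -1\right) \left(\left(-26\right)^{2} - -270 - -468 - -390\right) = \left(\frac{1}{2} + 1\right) \left(676 + 270 + 468 + 390\right) = \frac{3}{2} \cdot 1804 = 2706$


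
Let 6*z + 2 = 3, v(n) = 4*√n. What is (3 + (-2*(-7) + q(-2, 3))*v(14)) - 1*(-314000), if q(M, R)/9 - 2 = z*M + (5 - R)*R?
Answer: 314003 + 332*√14 ≈ 3.1525e+5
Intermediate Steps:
z = ⅙ (z = -⅓ + (⅙)*3 = -⅓ + ½ = ⅙ ≈ 0.16667)
q(M, R) = 18 + 3*M/2 + 9*R*(5 - R) (q(M, R) = 18 + 9*(M/6 + (5 - R)*R) = 18 + 9*(M/6 + R*(5 - R)) = 18 + (3*M/2 + 9*R*(5 - R)) = 18 + 3*M/2 + 9*R*(5 - R))
(3 + (-2*(-7) + q(-2, 3))*v(14)) - 1*(-314000) = (3 + (-2*(-7) + (18 - 9*3² + 45*3 + (3/2)*(-2)))*(4*√14)) - 1*(-314000) = (3 + (14 + (18 - 9*9 + 135 - 3))*(4*√14)) + 314000 = (3 + (14 + (18 - 81 + 135 - 3))*(4*√14)) + 314000 = (3 + (14 + 69)*(4*√14)) + 314000 = (3 + 83*(4*√14)) + 314000 = (3 + 332*√14) + 314000 = 314003 + 332*√14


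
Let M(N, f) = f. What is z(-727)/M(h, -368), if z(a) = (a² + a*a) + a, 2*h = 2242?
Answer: -1056331/368 ≈ -2870.5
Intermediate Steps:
h = 1121 (h = (½)*2242 = 1121)
z(a) = a + 2*a² (z(a) = (a² + a²) + a = 2*a² + a = a + 2*a²)
z(-727)/M(h, -368) = -727*(1 + 2*(-727))/(-368) = -727*(1 - 1454)*(-1/368) = -727*(-1453)*(-1/368) = 1056331*(-1/368) = -1056331/368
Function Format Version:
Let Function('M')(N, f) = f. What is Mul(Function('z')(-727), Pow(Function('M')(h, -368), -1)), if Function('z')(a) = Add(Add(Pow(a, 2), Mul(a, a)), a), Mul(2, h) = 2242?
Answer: Rational(-1056331, 368) ≈ -2870.5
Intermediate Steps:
h = 1121 (h = Mul(Rational(1, 2), 2242) = 1121)
Function('z')(a) = Add(a, Mul(2, Pow(a, 2))) (Function('z')(a) = Add(Add(Pow(a, 2), Pow(a, 2)), a) = Add(Mul(2, Pow(a, 2)), a) = Add(a, Mul(2, Pow(a, 2))))
Mul(Function('z')(-727), Pow(Function('M')(h, -368), -1)) = Mul(Mul(-727, Add(1, Mul(2, -727))), Pow(-368, -1)) = Mul(Mul(-727, Add(1, -1454)), Rational(-1, 368)) = Mul(Mul(-727, -1453), Rational(-1, 368)) = Mul(1056331, Rational(-1, 368)) = Rational(-1056331, 368)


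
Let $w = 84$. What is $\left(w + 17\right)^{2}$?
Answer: $10201$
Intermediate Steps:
$\left(w + 17\right)^{2} = \left(84 + 17\right)^{2} = 101^{2} = 10201$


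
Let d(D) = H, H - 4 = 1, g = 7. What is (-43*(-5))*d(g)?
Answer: 1075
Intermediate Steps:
H = 5 (H = 4 + 1 = 5)
d(D) = 5
(-43*(-5))*d(g) = -43*(-5)*5 = 215*5 = 1075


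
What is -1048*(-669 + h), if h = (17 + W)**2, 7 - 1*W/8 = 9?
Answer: 700064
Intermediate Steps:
W = -16 (W = 56 - 8*9 = 56 - 72 = -16)
h = 1 (h = (17 - 16)**2 = 1**2 = 1)
-1048*(-669 + h) = -1048*(-669 + 1) = -1048*(-668) = 700064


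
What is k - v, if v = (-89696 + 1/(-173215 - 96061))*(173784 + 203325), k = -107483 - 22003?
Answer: 9108271303927437/269276 ≈ 3.3825e+10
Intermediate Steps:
k = -129486
v = -9108306171399573/269276 (v = (-89696 + 1/(-269276))*377109 = (-89696 - 1/269276)*377109 = -24152980097/269276*377109 = -9108306171399573/269276 ≈ -3.3825e+10)
k - v = -129486 - 1*(-9108306171399573/269276) = -129486 + 9108306171399573/269276 = 9108271303927437/269276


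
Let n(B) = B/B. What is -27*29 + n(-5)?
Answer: -782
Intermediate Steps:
n(B) = 1
-27*29 + n(-5) = -27*29 + 1 = -783 + 1 = -782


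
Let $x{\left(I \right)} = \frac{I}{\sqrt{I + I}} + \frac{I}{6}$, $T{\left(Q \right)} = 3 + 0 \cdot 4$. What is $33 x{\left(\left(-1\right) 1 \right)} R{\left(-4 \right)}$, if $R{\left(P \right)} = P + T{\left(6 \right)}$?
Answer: $\frac{11}{2} - \frac{33 i \sqrt{2}}{2} \approx 5.5 - 23.335 i$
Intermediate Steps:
$T{\left(Q \right)} = 3$ ($T{\left(Q \right)} = 3 + 0 = 3$)
$R{\left(P \right)} = 3 + P$ ($R{\left(P \right)} = P + 3 = 3 + P$)
$x{\left(I \right)} = \frac{I}{6} + \frac{\sqrt{2} \sqrt{I}}{2}$ ($x{\left(I \right)} = \frac{I}{\sqrt{2 I}} + I \frac{1}{6} = \frac{I}{\sqrt{2} \sqrt{I}} + \frac{I}{6} = I \frac{\sqrt{2}}{2 \sqrt{I}} + \frac{I}{6} = \frac{\sqrt{2} \sqrt{I}}{2} + \frac{I}{6} = \frac{I}{6} + \frac{\sqrt{2} \sqrt{I}}{2}$)
$33 x{\left(\left(-1\right) 1 \right)} R{\left(-4 \right)} = 33 \left(\frac{\left(-1\right) 1}{6} + \frac{\sqrt{2} \sqrt{\left(-1\right) 1}}{2}\right) \left(3 - 4\right) = 33 \left(\frac{1}{6} \left(-1\right) + \frac{\sqrt{2} \sqrt{-1}}{2}\right) \left(-1\right) = 33 \left(- \frac{1}{6} + \frac{\sqrt{2} i}{2}\right) \left(-1\right) = 33 \left(- \frac{1}{6} + \frac{i \sqrt{2}}{2}\right) \left(-1\right) = \left(- \frac{11}{2} + \frac{33 i \sqrt{2}}{2}\right) \left(-1\right) = \frac{11}{2} - \frac{33 i \sqrt{2}}{2}$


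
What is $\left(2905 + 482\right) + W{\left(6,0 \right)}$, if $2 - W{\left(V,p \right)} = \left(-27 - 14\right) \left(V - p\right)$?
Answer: $3635$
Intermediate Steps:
$W{\left(V,p \right)} = 2 - 41 p + 41 V$ ($W{\left(V,p \right)} = 2 - \left(-27 - 14\right) \left(V - p\right) = 2 - - 41 \left(V - p\right) = 2 - \left(- 41 V + 41 p\right) = 2 + \left(- 41 p + 41 V\right) = 2 - 41 p + 41 V$)
$\left(2905 + 482\right) + W{\left(6,0 \right)} = \left(2905 + 482\right) + \left(2 - 0 + 41 \cdot 6\right) = 3387 + \left(2 + 0 + 246\right) = 3387 + 248 = 3635$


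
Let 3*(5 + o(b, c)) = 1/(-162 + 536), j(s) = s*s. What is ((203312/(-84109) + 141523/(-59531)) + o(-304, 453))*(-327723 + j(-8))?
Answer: 18027905995587453191/5617958210238 ≈ 3.2090e+6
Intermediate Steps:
j(s) = s²
o(b, c) = -5609/1122 (o(b, c) = -5 + 1/(3*(-162 + 536)) = -5 + (⅓)/374 = -5 + (⅓)*(1/374) = -5 + 1/1122 = -5609/1122)
((203312/(-84109) + 141523/(-59531)) + o(-304, 453))*(-327723 + j(-8)) = ((203312/(-84109) + 141523/(-59531)) - 5609/1122)*(-327723 + (-8)²) = ((203312*(-1/84109) + 141523*(-1/59531)) - 5609/1122)*(-327723 + 64) = ((-203312/84109 - 141523/59531) - 5609/1122)*(-327659) = (-24006724679/5007092879 - 5609/1122)*(-327659) = -55020329048149/5617958210238*(-327659) = 18027905995587453191/5617958210238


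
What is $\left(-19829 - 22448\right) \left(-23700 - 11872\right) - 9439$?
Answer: $1503868005$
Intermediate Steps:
$\left(-19829 - 22448\right) \left(-23700 - 11872\right) - 9439 = \left(-42277\right) \left(-35572\right) - 9439 = 1503877444 - 9439 = 1503868005$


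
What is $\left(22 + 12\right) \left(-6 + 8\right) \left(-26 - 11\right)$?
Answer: $-2516$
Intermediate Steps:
$\left(22 + 12\right) \left(-6 + 8\right) \left(-26 - 11\right) = 34 \cdot 2 \left(-26 - 11\right) = 68 \left(-26 - 11\right) = 68 \left(-37\right) = -2516$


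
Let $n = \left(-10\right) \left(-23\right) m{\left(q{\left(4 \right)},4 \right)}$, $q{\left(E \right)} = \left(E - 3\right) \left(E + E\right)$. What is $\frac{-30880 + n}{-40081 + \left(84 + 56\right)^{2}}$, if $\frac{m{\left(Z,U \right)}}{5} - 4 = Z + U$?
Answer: $\frac{4160}{6827} \approx 0.60935$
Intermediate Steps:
$q{\left(E \right)} = 2 E \left(-3 + E\right)$ ($q{\left(E \right)} = \left(-3 + E\right) 2 E = 2 E \left(-3 + E\right)$)
$m{\left(Z,U \right)} = 20 + 5 U + 5 Z$ ($m{\left(Z,U \right)} = 20 + 5 \left(Z + U\right) = 20 + 5 \left(U + Z\right) = 20 + \left(5 U + 5 Z\right) = 20 + 5 U + 5 Z$)
$n = 18400$ ($n = \left(-10\right) \left(-23\right) \left(20 + 5 \cdot 4 + 5 \cdot 2 \cdot 4 \left(-3 + 4\right)\right) = 230 \left(20 + 20 + 5 \cdot 2 \cdot 4 \cdot 1\right) = 230 \left(20 + 20 + 5 \cdot 8\right) = 230 \left(20 + 20 + 40\right) = 230 \cdot 80 = 18400$)
$\frac{-30880 + n}{-40081 + \left(84 + 56\right)^{2}} = \frac{-30880 + 18400}{-40081 + \left(84 + 56\right)^{2}} = - \frac{12480}{-40081 + 140^{2}} = - \frac{12480}{-40081 + 19600} = - \frac{12480}{-20481} = \left(-12480\right) \left(- \frac{1}{20481}\right) = \frac{4160}{6827}$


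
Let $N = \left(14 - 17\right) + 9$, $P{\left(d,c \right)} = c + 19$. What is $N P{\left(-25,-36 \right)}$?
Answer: $-102$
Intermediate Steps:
$P{\left(d,c \right)} = 19 + c$
$N = 6$ ($N = -3 + 9 = 6$)
$N P{\left(-25,-36 \right)} = 6 \left(19 - 36\right) = 6 \left(-17\right) = -102$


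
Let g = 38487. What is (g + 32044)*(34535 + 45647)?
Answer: 5655316642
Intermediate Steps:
(g + 32044)*(34535 + 45647) = (38487 + 32044)*(34535 + 45647) = 70531*80182 = 5655316642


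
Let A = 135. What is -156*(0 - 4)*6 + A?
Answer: 3879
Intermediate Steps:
-156*(0 - 4)*6 + A = -156*(0 - 4)*6 + 135 = -(-624)*6 + 135 = -156*(-24) + 135 = 3744 + 135 = 3879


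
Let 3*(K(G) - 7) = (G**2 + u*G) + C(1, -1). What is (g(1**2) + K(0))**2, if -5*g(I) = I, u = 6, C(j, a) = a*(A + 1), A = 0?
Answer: 9409/225 ≈ 41.818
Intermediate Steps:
C(j, a) = a (C(j, a) = a*(0 + 1) = a*1 = a)
g(I) = -I/5
K(G) = 20/3 + 2*G + G**2/3 (K(G) = 7 + ((G**2 + 6*G) - 1)/3 = 7 + (-1 + G**2 + 6*G)/3 = 7 + (-1/3 + 2*G + G**2/3) = 20/3 + 2*G + G**2/3)
(g(1**2) + K(0))**2 = (-1/5*1**2 + (20/3 + 2*0 + (1/3)*0**2))**2 = (-1/5*1 + (20/3 + 0 + (1/3)*0))**2 = (-1/5 + (20/3 + 0 + 0))**2 = (-1/5 + 20/3)**2 = (97/15)**2 = 9409/225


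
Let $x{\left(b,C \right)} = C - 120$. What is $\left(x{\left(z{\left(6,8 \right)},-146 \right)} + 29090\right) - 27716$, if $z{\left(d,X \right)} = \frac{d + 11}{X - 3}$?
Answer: $1108$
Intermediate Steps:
$z{\left(d,X \right)} = \frac{11 + d}{-3 + X}$
$x{\left(b,C \right)} = -120 + C$
$\left(x{\left(z{\left(6,8 \right)},-146 \right)} + 29090\right) - 27716 = \left(\left(-120 - 146\right) + 29090\right) - 27716 = \left(-266 + 29090\right) - 27716 = 28824 - 27716 = 1108$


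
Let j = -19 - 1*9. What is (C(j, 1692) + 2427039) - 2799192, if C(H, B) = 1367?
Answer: -370786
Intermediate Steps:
j = -28 (j = -19 - 9 = -28)
(C(j, 1692) + 2427039) - 2799192 = (1367 + 2427039) - 2799192 = 2428406 - 2799192 = -370786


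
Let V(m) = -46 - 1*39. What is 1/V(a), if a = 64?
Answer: -1/85 ≈ -0.011765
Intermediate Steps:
V(m) = -85 (V(m) = -46 - 39 = -85)
1/V(a) = 1/(-85) = -1/85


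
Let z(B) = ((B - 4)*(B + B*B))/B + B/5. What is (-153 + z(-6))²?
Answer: 271441/25 ≈ 10858.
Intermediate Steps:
z(B) = B/5 + (-4 + B)*(B + B²)/B (z(B) = ((-4 + B)*(B + B²))/B + B*(⅕) = (-4 + B)*(B + B²)/B + B/5 = B/5 + (-4 + B)*(B + B²)/B)
(-153 + z(-6))² = (-153 + (-4 + (-6)² - 14/5*(-6)))² = (-153 + (-4 + 36 + 84/5))² = (-153 + 244/5)² = (-521/5)² = 271441/25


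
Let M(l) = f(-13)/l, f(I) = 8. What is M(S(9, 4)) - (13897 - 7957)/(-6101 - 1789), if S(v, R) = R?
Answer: 724/263 ≈ 2.7529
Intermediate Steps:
M(l) = 8/l
M(S(9, 4)) - (13897 - 7957)/(-6101 - 1789) = 8/4 - (13897 - 7957)/(-6101 - 1789) = 8*(¼) - 5940/(-7890) = 2 - 5940*(-1)/7890 = 2 - 1*(-198/263) = 2 + 198/263 = 724/263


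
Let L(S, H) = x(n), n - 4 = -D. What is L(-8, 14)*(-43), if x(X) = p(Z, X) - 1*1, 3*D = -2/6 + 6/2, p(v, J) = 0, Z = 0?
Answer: 43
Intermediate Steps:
D = 8/9 (D = (-2/6 + 6/2)/3 = (-2*⅙ + 6*(½))/3 = (-⅓ + 3)/3 = (⅓)*(8/3) = 8/9 ≈ 0.88889)
n = 28/9 (n = 4 - 1*8/9 = 4 - 8/9 = 28/9 ≈ 3.1111)
x(X) = -1 (x(X) = 0 - 1*1 = 0 - 1 = -1)
L(S, H) = -1
L(-8, 14)*(-43) = -1*(-43) = 43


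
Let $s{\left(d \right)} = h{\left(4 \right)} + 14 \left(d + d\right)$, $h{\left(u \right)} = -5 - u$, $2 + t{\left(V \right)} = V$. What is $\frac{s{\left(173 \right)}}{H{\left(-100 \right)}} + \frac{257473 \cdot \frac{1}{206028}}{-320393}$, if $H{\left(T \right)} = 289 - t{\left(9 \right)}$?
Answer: $\frac{53192989021159}{3102466663188} \approx 17.145$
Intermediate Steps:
$t{\left(V \right)} = -2 + V$
$H{\left(T \right)} = 282$ ($H{\left(T \right)} = 289 - \left(-2 + 9\right) = 289 - 7 = 282$)
$s{\left(d \right)} = -9 + 28 d$ ($s{\left(d \right)} = \left(-5 - 4\right) + 14 \left(d + d\right) = \left(-5 - 4\right) + 14 \cdot 2 d = -9 + 28 d$)
$\frac{s{\left(173 \right)}}{H{\left(-100 \right)}} + \frac{257473 \cdot \frac{1}{206028}}{-320393} = \frac{-9 + 28 \cdot 173}{282} + \frac{257473 \cdot \frac{1}{206028}}{-320393} = \left(-9 + 4844\right) \frac{1}{282} + 257473 \cdot \frac{1}{206028} \left(- \frac{1}{320393}\right) = 4835 \cdot \frac{1}{282} + \frac{257473}{206028} \left(- \frac{1}{320393}\right) = \frac{4835}{282} - \frac{257473}{66009929004} = \frac{53192989021159}{3102466663188}$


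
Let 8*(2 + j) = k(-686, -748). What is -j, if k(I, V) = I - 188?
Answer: 445/4 ≈ 111.25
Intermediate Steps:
k(I, V) = -188 + I
j = -445/4 (j = -2 + (-188 - 686)/8 = -2 + (1/8)*(-874) = -2 - 437/4 = -445/4 ≈ -111.25)
-j = -1*(-445/4) = 445/4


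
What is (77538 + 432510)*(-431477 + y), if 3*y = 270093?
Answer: -174153849408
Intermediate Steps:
y = 90031 (y = (⅓)*270093 = 90031)
(77538 + 432510)*(-431477 + y) = (77538 + 432510)*(-431477 + 90031) = 510048*(-341446) = -174153849408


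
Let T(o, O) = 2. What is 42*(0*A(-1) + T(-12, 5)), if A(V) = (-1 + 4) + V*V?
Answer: 84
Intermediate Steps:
A(V) = 3 + V**2
42*(0*A(-1) + T(-12, 5)) = 42*(0*(3 + (-1)**2) + 2) = 42*(0*(3 + 1) + 2) = 42*(0*4 + 2) = 42*(0 + 2) = 42*2 = 84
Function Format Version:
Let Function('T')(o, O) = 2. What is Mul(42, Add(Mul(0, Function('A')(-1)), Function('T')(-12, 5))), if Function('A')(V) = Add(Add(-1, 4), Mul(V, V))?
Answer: 84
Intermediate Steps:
Function('A')(V) = Add(3, Pow(V, 2))
Mul(42, Add(Mul(0, Function('A')(-1)), Function('T')(-12, 5))) = Mul(42, Add(Mul(0, Add(3, Pow(-1, 2))), 2)) = Mul(42, Add(Mul(0, Add(3, 1)), 2)) = Mul(42, Add(Mul(0, 4), 2)) = Mul(42, Add(0, 2)) = Mul(42, 2) = 84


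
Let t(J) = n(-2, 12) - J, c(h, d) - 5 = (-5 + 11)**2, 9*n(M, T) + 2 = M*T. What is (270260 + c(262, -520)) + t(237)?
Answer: 2430550/9 ≈ 2.7006e+5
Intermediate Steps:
n(M, T) = -2/9 + M*T/9 (n(M, T) = -2/9 + (M*T)/9 = -2/9 + M*T/9)
c(h, d) = 41 (c(h, d) = 5 + (-5 + 11)**2 = 5 + 6**2 = 5 + 36 = 41)
t(J) = -26/9 - J (t(J) = (-2/9 + (1/9)*(-2)*12) - J = (-2/9 - 8/3) - J = -26/9 - J)
(270260 + c(262, -520)) + t(237) = (270260 + 41) + (-26/9 - 1*237) = 270301 + (-26/9 - 237) = 270301 - 2159/9 = 2430550/9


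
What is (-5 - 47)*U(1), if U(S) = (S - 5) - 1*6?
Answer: 520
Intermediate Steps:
U(S) = -11 + S (U(S) = (-5 + S) - 6 = -11 + S)
(-5 - 47)*U(1) = (-5 - 47)*(-11 + 1) = -52*(-10) = 520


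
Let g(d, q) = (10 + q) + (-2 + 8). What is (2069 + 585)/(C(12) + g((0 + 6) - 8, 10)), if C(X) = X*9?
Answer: 1327/67 ≈ 19.806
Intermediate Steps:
C(X) = 9*X
g(d, q) = 16 + q (g(d, q) = (10 + q) + 6 = 16 + q)
(2069 + 585)/(C(12) + g((0 + 6) - 8, 10)) = (2069 + 585)/(9*12 + (16 + 10)) = 2654/(108 + 26) = 2654/134 = 2654*(1/134) = 1327/67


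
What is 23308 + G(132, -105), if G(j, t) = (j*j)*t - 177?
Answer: -1806389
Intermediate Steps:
G(j, t) = -177 + t*j**2 (G(j, t) = j**2*t - 177 = t*j**2 - 177 = -177 + t*j**2)
23308 + G(132, -105) = 23308 + (-177 - 105*132**2) = 23308 + (-177 - 105*17424) = 23308 + (-177 - 1829520) = 23308 - 1829697 = -1806389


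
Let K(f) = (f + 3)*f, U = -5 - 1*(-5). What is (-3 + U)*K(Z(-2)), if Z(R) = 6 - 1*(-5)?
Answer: -462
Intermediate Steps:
U = 0 (U = -5 + 5 = 0)
Z(R) = 11 (Z(R) = 6 + 5 = 11)
K(f) = f*(3 + f) (K(f) = (3 + f)*f = f*(3 + f))
(-3 + U)*K(Z(-2)) = (-3 + 0)*(11*(3 + 11)) = -33*14 = -3*154 = -462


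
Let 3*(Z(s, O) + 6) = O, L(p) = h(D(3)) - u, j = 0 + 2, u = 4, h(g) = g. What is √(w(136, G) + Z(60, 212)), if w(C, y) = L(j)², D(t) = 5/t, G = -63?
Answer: √631/3 ≈ 8.3732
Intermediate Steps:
j = 2
L(p) = -7/3 (L(p) = 5/3 - 1*4 = 5*(⅓) - 4 = 5/3 - 4 = -7/3)
Z(s, O) = -6 + O/3
w(C, y) = 49/9 (w(C, y) = (-7/3)² = 49/9)
√(w(136, G) + Z(60, 212)) = √(49/9 + (-6 + (⅓)*212)) = √(49/9 + (-6 + 212/3)) = √(49/9 + 194/3) = √(631/9) = √631/3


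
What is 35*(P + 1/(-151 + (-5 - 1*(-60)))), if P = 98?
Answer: 329245/96 ≈ 3429.6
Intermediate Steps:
35*(P + 1/(-151 + (-5 - 1*(-60)))) = 35*(98 + 1/(-151 + (-5 - 1*(-60)))) = 35*(98 + 1/(-151 + (-5 + 60))) = 35*(98 + 1/(-151 + 55)) = 35*(98 + 1/(-96)) = 35*(98 - 1/96) = 35*(9407/96) = 329245/96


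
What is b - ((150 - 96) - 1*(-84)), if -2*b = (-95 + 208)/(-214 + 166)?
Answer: -13135/96 ≈ -136.82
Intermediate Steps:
b = 113/96 (b = -(-95 + 208)/(2*(-214 + 166)) = -113/(2*(-48)) = -113*(-1)/(2*48) = -½*(-113/48) = 113/96 ≈ 1.1771)
b - ((150 - 96) - 1*(-84)) = 113/96 - ((150 - 96) - 1*(-84)) = 113/96 - (54 + 84) = 113/96 - 1*138 = 113/96 - 138 = -13135/96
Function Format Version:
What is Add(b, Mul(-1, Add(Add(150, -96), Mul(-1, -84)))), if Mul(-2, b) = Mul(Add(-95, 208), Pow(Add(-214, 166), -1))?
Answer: Rational(-13135, 96) ≈ -136.82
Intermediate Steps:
b = Rational(113, 96) (b = Mul(Rational(-1, 2), Mul(Add(-95, 208), Pow(Add(-214, 166), -1))) = Mul(Rational(-1, 2), Mul(113, Pow(-48, -1))) = Mul(Rational(-1, 2), Mul(113, Rational(-1, 48))) = Mul(Rational(-1, 2), Rational(-113, 48)) = Rational(113, 96) ≈ 1.1771)
Add(b, Mul(-1, Add(Add(150, -96), Mul(-1, -84)))) = Add(Rational(113, 96), Mul(-1, Add(Add(150, -96), Mul(-1, -84)))) = Add(Rational(113, 96), Mul(-1, Add(54, 84))) = Add(Rational(113, 96), Mul(-1, 138)) = Add(Rational(113, 96), -138) = Rational(-13135, 96)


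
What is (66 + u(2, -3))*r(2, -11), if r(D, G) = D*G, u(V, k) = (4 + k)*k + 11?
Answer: -1628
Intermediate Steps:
u(V, k) = 11 + k*(4 + k) (u(V, k) = k*(4 + k) + 11 = 11 + k*(4 + k))
(66 + u(2, -3))*r(2, -11) = (66 + (11 + (-3)² + 4*(-3)))*(2*(-11)) = (66 + (11 + 9 - 12))*(-22) = (66 + 8)*(-22) = 74*(-22) = -1628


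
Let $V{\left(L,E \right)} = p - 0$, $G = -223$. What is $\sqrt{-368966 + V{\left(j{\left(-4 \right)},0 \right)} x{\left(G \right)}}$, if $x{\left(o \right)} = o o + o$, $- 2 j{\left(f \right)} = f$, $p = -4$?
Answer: $31 i \sqrt{590} \approx 752.99 i$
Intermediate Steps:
$j{\left(f \right)} = - \frac{f}{2}$
$V{\left(L,E \right)} = -4$ ($V{\left(L,E \right)} = -4 - 0 = -4 + 0 = -4$)
$x{\left(o \right)} = o + o^{2}$ ($x{\left(o \right)} = o^{2} + o = o + o^{2}$)
$\sqrt{-368966 + V{\left(j{\left(-4 \right)},0 \right)} x{\left(G \right)}} = \sqrt{-368966 - 4 \left(- 223 \left(1 - 223\right)\right)} = \sqrt{-368966 - 4 \left(\left(-223\right) \left(-222\right)\right)} = \sqrt{-368966 - 198024} = \sqrt{-566990} = 31 i \sqrt{590}$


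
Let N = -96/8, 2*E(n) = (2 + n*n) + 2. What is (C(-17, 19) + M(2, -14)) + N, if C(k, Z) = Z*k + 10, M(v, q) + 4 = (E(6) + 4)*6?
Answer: -185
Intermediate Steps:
E(n) = 2 + n²/2 (E(n) = ((2 + n*n) + 2)/2 = ((2 + n²) + 2)/2 = (4 + n²)/2 = 2 + n²/2)
N = -12 (N = -96*⅛ = -12)
M(v, q) = 140 (M(v, q) = -4 + ((2 + (½)*6²) + 4)*6 = -4 + ((2 + (½)*36) + 4)*6 = -4 + ((2 + 18) + 4)*6 = -4 + (20 + 4)*6 = -4 + 24*6 = -4 + 144 = 140)
C(k, Z) = 10 + Z*k
(C(-17, 19) + M(2, -14)) + N = ((10 + 19*(-17)) + 140) - 12 = ((10 - 323) + 140) - 12 = (-313 + 140) - 12 = -173 - 12 = -185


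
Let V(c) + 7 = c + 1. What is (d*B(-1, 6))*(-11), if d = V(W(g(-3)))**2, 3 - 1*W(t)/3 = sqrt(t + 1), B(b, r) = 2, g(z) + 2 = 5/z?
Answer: 330 + 264*I*sqrt(6) ≈ 330.0 + 646.67*I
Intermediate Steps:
g(z) = -2 + 5/z
W(t) = 9 - 3*sqrt(1 + t) (W(t) = 9 - 3*sqrt(t + 1) = 9 - 3*sqrt(1 + t))
V(c) = -6 + c (V(c) = -7 + (c + 1) = -7 + (1 + c) = -6 + c)
d = (3 - 2*I*sqrt(6))**2 (d = (-6 + (9 - 3*sqrt(1 + (-2 + 5/(-3)))))**2 = (-6 + (9 - 3*sqrt(1 + (-2 + 5*(-1/3)))))**2 = (-6 + (9 - 3*sqrt(1 + (-2 - 5/3))))**2 = (-6 + (9 - 3*sqrt(1 - 11/3)))**2 = (-6 + (9 - 2*I*sqrt(6)))**2 = (3 - 2*I*sqrt(6))**2 ≈ -15.0 - 29.394*I)
(d*B(-1, 6))*(-11) = ((3 - 2*I*sqrt(6))**2*2)*(-11) = (2*(3 - 2*I*sqrt(6))**2)*(-11) = -22*(3 - 2*I*sqrt(6))**2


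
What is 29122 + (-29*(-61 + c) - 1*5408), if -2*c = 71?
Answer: 53025/2 ≈ 26513.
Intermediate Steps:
c = -71/2 (c = -½*71 = -71/2 ≈ -35.500)
29122 + (-29*(-61 + c) - 1*5408) = 29122 + (-29*(-61 - 71/2) - 1*5408) = 29122 + (-29*(-193/2) - 5408) = 29122 + (5597/2 - 5408) = 29122 - 5219/2 = 53025/2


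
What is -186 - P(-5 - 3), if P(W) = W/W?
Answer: -187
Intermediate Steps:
P(W) = 1
-186 - P(-5 - 3) = -186 - 1*1 = -186 - 1 = -187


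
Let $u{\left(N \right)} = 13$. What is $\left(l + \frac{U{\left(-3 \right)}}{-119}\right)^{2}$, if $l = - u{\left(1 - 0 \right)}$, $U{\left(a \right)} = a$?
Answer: $\frac{2383936}{14161} \approx 168.35$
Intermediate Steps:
$l = -13$ ($l = \left(-1\right) 13 = -13$)
$\left(l + \frac{U{\left(-3 \right)}}{-119}\right)^{2} = \left(-13 - \frac{3}{-119}\right)^{2} = \left(-13 - - \frac{3}{119}\right)^{2} = \left(-13 + \frac{3}{119}\right)^{2} = \left(- \frac{1544}{119}\right)^{2} = \frac{2383936}{14161}$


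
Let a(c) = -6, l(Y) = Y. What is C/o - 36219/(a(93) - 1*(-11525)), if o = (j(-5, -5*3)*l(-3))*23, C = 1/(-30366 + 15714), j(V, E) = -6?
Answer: -219701857751/69873424632 ≈ -3.1443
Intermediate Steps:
C = -1/14652 (C = 1/(-14652) = -1/14652 ≈ -6.8250e-5)
o = 414 (o = -6*(-3)*23 = 18*23 = 414)
C/o - 36219/(a(93) - 1*(-11525)) = -1/14652/414 - 36219/(-6 - 1*(-11525)) = -1/14652*1/414 - 36219/(-6 + 11525) = -1/6065928 - 36219/11519 = -219701857751/69873424632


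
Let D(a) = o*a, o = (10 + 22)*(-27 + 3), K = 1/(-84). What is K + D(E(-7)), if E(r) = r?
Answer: 451583/84 ≈ 5376.0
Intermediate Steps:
K = -1/84 ≈ -0.011905
o = -768 (o = 32*(-24) = -768)
D(a) = -768*a
K + D(E(-7)) = -1/84 - 768*(-7) = -1/84 + 5376 = 451583/84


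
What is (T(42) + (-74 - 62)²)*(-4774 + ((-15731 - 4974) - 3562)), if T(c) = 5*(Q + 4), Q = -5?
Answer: -536997131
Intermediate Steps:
T(c) = -5 (T(c) = 5*(-5 + 4) = 5*(-1) = -5)
(T(42) + (-74 - 62)²)*(-4774 + ((-15731 - 4974) - 3562)) = (-5 + (-74 - 62)²)*(-4774 + ((-15731 - 4974) - 3562)) = (-5 + (-136)²)*(-4774 + (-20705 - 3562)) = (-5 + 18496)*(-4774 - 24267) = 18491*(-29041) = -536997131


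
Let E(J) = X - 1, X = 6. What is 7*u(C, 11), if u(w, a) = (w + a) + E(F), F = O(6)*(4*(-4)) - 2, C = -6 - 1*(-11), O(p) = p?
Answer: 147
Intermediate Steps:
C = 5 (C = -6 + 11 = 5)
F = -98 (F = 6*(4*(-4)) - 2 = 6*(-16) - 2 = -96 - 2 = -98)
E(J) = 5 (E(J) = 6 - 1 = 5)
u(w, a) = 5 + a + w (u(w, a) = (w + a) + 5 = (a + w) + 5 = 5 + a + w)
7*u(C, 11) = 7*(5 + 11 + 5) = 7*21 = 147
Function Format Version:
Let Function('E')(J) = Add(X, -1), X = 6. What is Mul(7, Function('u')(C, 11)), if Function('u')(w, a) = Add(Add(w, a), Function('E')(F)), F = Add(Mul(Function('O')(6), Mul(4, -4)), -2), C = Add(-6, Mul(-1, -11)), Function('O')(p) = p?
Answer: 147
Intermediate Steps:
C = 5 (C = Add(-6, 11) = 5)
F = -98 (F = Add(Mul(6, Mul(4, -4)), -2) = Add(Mul(6, -16), -2) = Add(-96, -2) = -98)
Function('E')(J) = 5 (Function('E')(J) = Add(6, -1) = 5)
Function('u')(w, a) = Add(5, a, w) (Function('u')(w, a) = Add(Add(w, a), 5) = Add(Add(a, w), 5) = Add(5, a, w))
Mul(7, Function('u')(C, 11)) = Mul(7, Add(5, 11, 5)) = Mul(7, 21) = 147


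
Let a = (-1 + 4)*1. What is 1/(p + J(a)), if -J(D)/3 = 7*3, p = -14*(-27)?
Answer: 1/315 ≈ 0.0031746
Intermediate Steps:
p = 378
a = 3 (a = 3*1 = 3)
J(D) = -63 (J(D) = -21*3 = -3*21 = -63)
1/(p + J(a)) = 1/(378 - 63) = 1/315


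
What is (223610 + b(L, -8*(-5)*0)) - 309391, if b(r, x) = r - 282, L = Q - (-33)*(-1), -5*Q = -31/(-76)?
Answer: -32716511/380 ≈ -86096.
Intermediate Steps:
Q = -31/380 (Q = -(-31)/(5*(-76)) = -(-31)*(-1)/(5*76) = -⅕*31/76 = -31/380 ≈ -0.081579)
L = -12571/380 (L = -31/380 - (-33)*(-1) = -31/380 - 1*33 = -31/380 - 33 = -12571/380 ≈ -33.082)
b(r, x) = -282 + r
(223610 + b(L, -8*(-5)*0)) - 309391 = (223610 + (-282 - 12571/380)) - 309391 = (223610 - 119731/380) - 309391 = 84852069/380 - 309391 = -32716511/380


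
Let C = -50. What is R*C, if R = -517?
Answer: 25850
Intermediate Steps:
R*C = -517*(-50) = 25850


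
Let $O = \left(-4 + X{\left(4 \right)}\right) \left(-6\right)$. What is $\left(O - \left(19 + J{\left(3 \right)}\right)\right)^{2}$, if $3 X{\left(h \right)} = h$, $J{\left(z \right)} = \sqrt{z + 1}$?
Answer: $25$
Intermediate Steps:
$J{\left(z \right)} = \sqrt{1 + z}$
$X{\left(h \right)} = \frac{h}{3}$
$O = 16$ ($O = \left(-4 + \frac{1}{3} \cdot 4\right) \left(-6\right) = \left(-4 + \frac{4}{3}\right) \left(-6\right) = \left(- \frac{8}{3}\right) \left(-6\right) = 16$)
$\left(O - \left(19 + J{\left(3 \right)}\right)\right)^{2} = \left(16 - \left(19 + \sqrt{1 + 3}\right)\right)^{2} = \left(16 - \left(19 + \sqrt{4}\right)\right)^{2} = \left(16 - \left(19 + 2\right)\right)^{2} = \left(16 - 21\right)^{2} = \left(-5\right)^{2} = 25$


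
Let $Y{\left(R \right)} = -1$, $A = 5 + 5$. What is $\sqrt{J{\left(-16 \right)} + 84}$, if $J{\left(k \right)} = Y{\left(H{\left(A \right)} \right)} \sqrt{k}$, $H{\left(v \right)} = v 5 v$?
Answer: $2 \sqrt{21 - i} \approx 9.1677 - 0.21816 i$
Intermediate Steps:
$A = 10$
$H{\left(v \right)} = 5 v^{2}$ ($H{\left(v \right)} = 5 v v = 5 v^{2}$)
$J{\left(k \right)} = - \sqrt{k}$
$\sqrt{J{\left(-16 \right)} + 84} = \sqrt{- \sqrt{-16} + 84} = \sqrt{- 4 i + 84} = \sqrt{84 - 4 i}$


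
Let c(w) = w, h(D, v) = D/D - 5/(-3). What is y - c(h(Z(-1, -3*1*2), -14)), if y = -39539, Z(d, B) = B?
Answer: -118625/3 ≈ -39542.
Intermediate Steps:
h(D, v) = 8/3 (h(D, v) = 1 - 5*(-⅓) = 1 + 5/3 = 8/3)
y - c(h(Z(-1, -3*1*2), -14)) = -39539 - 1*8/3 = -39539 - 8/3 = -118625/3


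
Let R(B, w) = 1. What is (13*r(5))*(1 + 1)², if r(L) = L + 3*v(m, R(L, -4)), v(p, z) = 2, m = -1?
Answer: 572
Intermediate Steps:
r(L) = 6 + L (r(L) = L + 3*2 = L + 6 = 6 + L)
(13*r(5))*(1 + 1)² = (13*(6 + 5))*(1 + 1)² = (13*11)*2² = 143*4 = 572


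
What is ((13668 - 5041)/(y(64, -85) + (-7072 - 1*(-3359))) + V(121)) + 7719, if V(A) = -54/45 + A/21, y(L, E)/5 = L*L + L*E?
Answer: 8459985907/1095465 ≈ 7722.7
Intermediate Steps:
y(L, E) = 5*L**2 + 5*E*L (y(L, E) = 5*(L*L + L*E) = 5*(L**2 + E*L) = 5*L**2 + 5*E*L)
V(A) = -6/5 + A/21 (V(A) = -54*1/45 + A*(1/21) = -6/5 + A/21)
((13668 - 5041)/(y(64, -85) + (-7072 - 1*(-3359))) + V(121)) + 7719 = ((13668 - 5041)/(5*64*(-85 + 64) + (-7072 - 1*(-3359))) + (-6/5 + (1/21)*121)) + 7719 = (8627/(5*64*(-21) + (-7072 + 3359)) + (-6/5 + 121/21)) + 7719 = (8627/(-6720 - 3713) + 479/105) + 7719 = (8627/(-10433) + 479/105) + 7719 = (8627*(-1/10433) + 479/105) + 7719 = (-8627/10433 + 479/105) + 7719 = 4091572/1095465 + 7719 = 8459985907/1095465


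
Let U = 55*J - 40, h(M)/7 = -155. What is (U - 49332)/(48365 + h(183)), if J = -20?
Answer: -2103/1970 ≈ -1.0675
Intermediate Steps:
h(M) = -1085 (h(M) = 7*(-155) = -1085)
U = -1140 (U = 55*(-20) - 40 = -1100 - 40 = -1140)
(U - 49332)/(48365 + h(183)) = (-1140 - 49332)/(48365 - 1085) = -50472/47280 = -50472*1/47280 = -2103/1970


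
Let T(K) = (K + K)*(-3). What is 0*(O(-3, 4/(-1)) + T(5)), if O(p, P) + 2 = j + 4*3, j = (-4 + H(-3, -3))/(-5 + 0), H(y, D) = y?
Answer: 0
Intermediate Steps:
T(K) = -6*K (T(K) = (2*K)*(-3) = -6*K)
j = 7/5 (j = (-4 - 3)/(-5 + 0) = -7/(-5) = -7*(-⅕) = 7/5 ≈ 1.4000)
O(p, P) = 57/5 (O(p, P) = -2 + (7/5 + 4*3) = -2 + (7/5 + 12) = -2 + 67/5 = 57/5)
0*(O(-3, 4/(-1)) + T(5)) = 0*(57/5 - 6*5) = 0*(57/5 - 30) = 0*(-93/5) = 0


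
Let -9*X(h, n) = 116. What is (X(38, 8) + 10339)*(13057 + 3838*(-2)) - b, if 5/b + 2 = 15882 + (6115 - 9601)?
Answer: 6198031614545/111546 ≈ 5.5565e+7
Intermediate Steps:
X(h, n) = -116/9 (X(h, n) = -⅑*116 = -116/9)
b = 5/12394 (b = 5/(-2 + (15882 + (6115 - 9601))) = 5/(-2 + (15882 - 3486)) = 5/(-2 + 12396) = 5/12394 ≈ 0.00040342)
(X(38, 8) + 10339)*(13057 + 3838*(-2)) - b = (-116/9 + 10339)*(13057 + 3838*(-2)) - 1*5/12394 = 92935*(13057 - 7676)/9 - 5/12394 = (92935/9)*5381 - 5/12394 = 500083235/9 - 5/12394 = 6198031614545/111546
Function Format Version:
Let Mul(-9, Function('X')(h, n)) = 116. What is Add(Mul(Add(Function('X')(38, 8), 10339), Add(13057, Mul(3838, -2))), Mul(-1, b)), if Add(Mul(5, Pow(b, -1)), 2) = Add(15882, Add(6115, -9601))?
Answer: Rational(6198031614545, 111546) ≈ 5.5565e+7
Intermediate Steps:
Function('X')(h, n) = Rational(-116, 9) (Function('X')(h, n) = Mul(Rational(-1, 9), 116) = Rational(-116, 9))
b = Rational(5, 12394) (b = Mul(5, Pow(Add(-2, Add(15882, Add(6115, -9601))), -1)) = Mul(5, Pow(Add(-2, Add(15882, -3486)), -1)) = Mul(5, Pow(Add(-2, 12396), -1)) = Mul(5, Pow(12394, -1)) = Mul(5, Rational(1, 12394)) = Rational(5, 12394) ≈ 0.00040342)
Add(Mul(Add(Function('X')(38, 8), 10339), Add(13057, Mul(3838, -2))), Mul(-1, b)) = Add(Mul(Add(Rational(-116, 9), 10339), Add(13057, Mul(3838, -2))), Mul(-1, Rational(5, 12394))) = Add(Mul(Rational(92935, 9), Add(13057, -7676)), Rational(-5, 12394)) = Add(Mul(Rational(92935, 9), 5381), Rational(-5, 12394)) = Add(Rational(500083235, 9), Rational(-5, 12394)) = Rational(6198031614545, 111546)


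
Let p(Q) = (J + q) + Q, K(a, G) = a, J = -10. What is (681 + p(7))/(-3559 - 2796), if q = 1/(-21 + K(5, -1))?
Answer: -10847/101680 ≈ -0.10668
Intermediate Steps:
q = -1/16 (q = 1/(-21 + 5) = 1/(-16) = -1/16 ≈ -0.062500)
p(Q) = -161/16 + Q (p(Q) = (-10 - 1/16) + Q = -161/16 + Q)
(681 + p(7))/(-3559 - 2796) = (681 + (-161/16 + 7))/(-3559 - 2796) = (681 - 49/16)/(-6355) = (10847/16)*(-1/6355) = -10847/101680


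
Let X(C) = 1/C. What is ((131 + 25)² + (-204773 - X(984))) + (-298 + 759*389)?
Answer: 112683743/984 ≈ 1.1452e+5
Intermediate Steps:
((131 + 25)² + (-204773 - X(984))) + (-298 + 759*389) = ((131 + 25)² + (-204773 - 1/984)) + (-298 + 759*389) = (156² + (-204773 - 1*1/984)) + (-298 + 295251) = (24336 + (-204773 - 1/984)) + 294953 = (24336 - 201496633/984) + 294953 = -177550009/984 + 294953 = 112683743/984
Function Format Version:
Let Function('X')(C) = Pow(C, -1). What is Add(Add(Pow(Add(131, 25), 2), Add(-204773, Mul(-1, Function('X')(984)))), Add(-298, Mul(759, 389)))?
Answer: Rational(112683743, 984) ≈ 1.1452e+5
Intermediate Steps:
Add(Add(Pow(Add(131, 25), 2), Add(-204773, Mul(-1, Function('X')(984)))), Add(-298, Mul(759, 389))) = Add(Add(Pow(Add(131, 25), 2), Add(-204773, Mul(-1, Pow(984, -1)))), Add(-298, Mul(759, 389))) = Add(Add(Pow(156, 2), Add(-204773, Mul(-1, Rational(1, 984)))), Add(-298, 295251)) = Add(Add(24336, Add(-204773, Rational(-1, 984))), 294953) = Add(Add(24336, Rational(-201496633, 984)), 294953) = Add(Rational(-177550009, 984), 294953) = Rational(112683743, 984)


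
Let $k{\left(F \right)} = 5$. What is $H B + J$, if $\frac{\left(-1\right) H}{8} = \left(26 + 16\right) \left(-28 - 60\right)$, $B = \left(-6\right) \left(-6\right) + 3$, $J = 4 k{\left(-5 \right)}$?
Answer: $1153172$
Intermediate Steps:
$J = 20$ ($J = 4 \cdot 5 = 20$)
$B = 39$ ($B = 36 + 3 = 39$)
$H = 29568$ ($H = - 8 \left(26 + 16\right) \left(-28 - 60\right) = - 8 \cdot 42 \left(-88\right) = \left(-8\right) \left(-3696\right) = 29568$)
$H B + J = 29568 \cdot 39 + 20 = 1153152 + 20 = 1153172$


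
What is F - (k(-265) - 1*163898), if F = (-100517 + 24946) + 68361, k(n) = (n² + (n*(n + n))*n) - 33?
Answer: 37305746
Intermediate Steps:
k(n) = -33 + n² + 2*n³ (k(n) = (n² + (n*(2*n))*n) - 33 = (n² + (2*n²)*n) - 33 = (n² + 2*n³) - 33 = -33 + n² + 2*n³)
F = -7210 (F = -75571 + 68361 = -7210)
F - (k(-265) - 1*163898) = -7210 - ((-33 + (-265)² + 2*(-265)³) - 1*163898) = -7210 - ((-33 + 70225 + 2*(-18609625)) - 163898) = -7210 - ((-33 + 70225 - 37219250) - 163898) = -7210 - (-37149058 - 163898) = -7210 - 1*(-37312956) = -7210 + 37312956 = 37305746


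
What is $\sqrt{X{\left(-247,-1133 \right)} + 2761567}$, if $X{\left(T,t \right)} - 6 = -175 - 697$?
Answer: $\sqrt{2760701} \approx 1661.5$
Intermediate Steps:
$X{\left(T,t \right)} = -866$ ($X{\left(T,t \right)} = 6 - 872 = -866$)
$\sqrt{X{\left(-247,-1133 \right)} + 2761567} = \sqrt{-866 + 2761567} = \sqrt{2760701}$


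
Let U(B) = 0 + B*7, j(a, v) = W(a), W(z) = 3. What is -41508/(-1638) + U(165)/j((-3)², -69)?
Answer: 37341/91 ≈ 410.34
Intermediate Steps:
j(a, v) = 3
U(B) = 7*B (U(B) = 0 + 7*B = 7*B)
-41508/(-1638) + U(165)/j((-3)², -69) = -41508/(-1638) + (7*165)/3 = -41508*(-1/1638) + 1155*(⅓) = 2306/91 + 385 = 37341/91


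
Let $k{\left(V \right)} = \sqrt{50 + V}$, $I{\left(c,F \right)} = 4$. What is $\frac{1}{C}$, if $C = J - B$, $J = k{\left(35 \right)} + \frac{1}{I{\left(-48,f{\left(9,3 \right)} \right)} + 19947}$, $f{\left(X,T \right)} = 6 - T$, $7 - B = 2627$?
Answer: $\frac{1042871110571}{2732288528363556} - \frac{398042401 \sqrt{85}}{2732288528363556} \approx 0.00038034$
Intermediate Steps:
$B = -2620$ ($B = 7 - 2627 = -2620$)
$J = \frac{1}{19951} + \sqrt{85}$ ($J = \sqrt{50 + 35} + \frac{1}{4 + 19947} = \sqrt{85} + \frac{1}{19951} = \frac{1}{19951} + \sqrt{85} \approx 9.2196$)
$C = \frac{52271621}{19951} + \sqrt{85}$ ($C = \left(\frac{1}{19951} + \sqrt{85}\right) - -2620 = \left(\frac{1}{19951} + \sqrt{85}\right) + 2620 = \frac{52271621}{19951} + \sqrt{85} \approx 2629.2$)
$\frac{1}{C} = \frac{1}{\frac{52271621}{19951} + \sqrt{85}}$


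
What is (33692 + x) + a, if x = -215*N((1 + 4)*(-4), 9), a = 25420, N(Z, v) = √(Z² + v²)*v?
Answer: 59112 - 1935*√481 ≈ 16674.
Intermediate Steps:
N(Z, v) = v*√(Z² + v²)
x = -1935*√481 (x = -1935*√(((1 + 4)*(-4))² + 9²) = -1935*√((5*(-4))² + 81) = -1935*√((-20)² + 81) = -1935*√(400 + 81) = -1935*√481 ≈ -42438.)
(33692 + x) + a = (33692 - 1935*√481) + 25420 = 59112 - 1935*√481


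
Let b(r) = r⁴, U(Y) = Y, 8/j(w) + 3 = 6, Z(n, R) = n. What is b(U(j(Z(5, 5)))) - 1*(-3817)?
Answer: 313273/81 ≈ 3867.6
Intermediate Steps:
j(w) = 8/3 (j(w) = 8/(-3 + 6) = 8/3)
b(U(j(Z(5, 5)))) - 1*(-3817) = (8/3)⁴ - 1*(-3817) = 4096/81 + 3817 = 313273/81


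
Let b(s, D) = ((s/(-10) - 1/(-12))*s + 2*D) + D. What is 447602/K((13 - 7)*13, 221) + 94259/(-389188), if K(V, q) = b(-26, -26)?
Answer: -5226457665427/1725270404 ≈ -3029.4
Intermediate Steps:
b(s, D) = 3*D + s*(1/12 - s/10) (b(s, D) = ((s*(-⅒) - 1*(-1/12))*s + 2*D) + D = ((-s/10 + 1/12)*s + 2*D) + D = ((1/12 - s/10)*s + 2*D) + D = (s*(1/12 - s/10) + 2*D) + D = (2*D + s*(1/12 - s/10)) + D = 3*D + s*(1/12 - s/10))
K(V, q) = -4433/30 (K(V, q) = 3*(-26) - ⅒*(-26)² + (1/12)*(-26) = -78 - ⅒*676 - 13/6 = -78 - 338/5 - 13/6 = -4433/30)
447602/K((13 - 7)*13, 221) + 94259/(-389188) = 447602/(-4433/30) + 94259/(-389188) = 447602*(-30/4433) + 94259*(-1/389188) = -13428060/4433 - 94259/389188 = -5226457665427/1725270404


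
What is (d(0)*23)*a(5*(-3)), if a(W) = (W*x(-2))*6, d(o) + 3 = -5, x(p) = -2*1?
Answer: -33120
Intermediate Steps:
x(p) = -2
d(o) = -8 (d(o) = -3 - 5 = -8)
a(W) = -12*W (a(W) = (W*(-2))*6 = -2*W*6 = -12*W)
(d(0)*23)*a(5*(-3)) = (-8*23)*(-60*(-3)) = -(-2208)*(-15) = -184*180 = -33120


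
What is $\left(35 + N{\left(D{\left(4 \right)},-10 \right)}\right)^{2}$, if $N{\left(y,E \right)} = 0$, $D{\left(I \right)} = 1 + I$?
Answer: $1225$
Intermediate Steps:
$\left(35 + N{\left(D{\left(4 \right)},-10 \right)}\right)^{2} = \left(35 + 0\right)^{2} = 35^{2} = 1225$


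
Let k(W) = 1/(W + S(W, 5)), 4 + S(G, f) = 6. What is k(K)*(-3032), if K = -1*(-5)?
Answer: -3032/7 ≈ -433.14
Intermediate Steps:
K = 5
S(G, f) = 2 (S(G, f) = -4 + 6 = 2)
k(W) = 1/(2 + W) (k(W) = 1/(W + 2) = 1/(2 + W))
k(K)*(-3032) = -3032/(2 + 5) = -3032/7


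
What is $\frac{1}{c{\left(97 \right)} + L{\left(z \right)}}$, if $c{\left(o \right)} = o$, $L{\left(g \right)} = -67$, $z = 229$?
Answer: $\frac{1}{30} \approx 0.033333$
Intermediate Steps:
$\frac{1}{c{\left(97 \right)} + L{\left(z \right)}} = \frac{1}{97 - 67} = \frac{1}{30}$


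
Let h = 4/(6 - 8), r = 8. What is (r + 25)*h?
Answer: -66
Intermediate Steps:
h = -2 (h = 4/(-2) = 4*(-½) = -2)
(r + 25)*h = (8 + 25)*(-2) = 33*(-2) = -66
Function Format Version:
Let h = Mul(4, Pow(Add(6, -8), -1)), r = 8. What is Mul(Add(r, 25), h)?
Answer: -66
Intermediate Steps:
h = -2 (h = Mul(4, Pow(-2, -1)) = Mul(4, Rational(-1, 2)) = -2)
Mul(Add(r, 25), h) = Mul(Add(8, 25), -2) = Mul(33, -2) = -66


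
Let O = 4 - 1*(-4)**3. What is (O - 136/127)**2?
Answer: 72250000/16129 ≈ 4479.5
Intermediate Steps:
O = 68 (O = 4 - 1*(-64) = 4 + 64 = 68)
(O - 136/127)**2 = (68 - 136/127)**2 = (8500/127)**2 = 72250000/16129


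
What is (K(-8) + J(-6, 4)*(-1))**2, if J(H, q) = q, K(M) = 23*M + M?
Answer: 38416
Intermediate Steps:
K(M) = 24*M
(K(-8) + J(-6, 4)*(-1))**2 = (24*(-8) + 4*(-1))**2 = (-192 - 4)**2 = (-196)**2 = 38416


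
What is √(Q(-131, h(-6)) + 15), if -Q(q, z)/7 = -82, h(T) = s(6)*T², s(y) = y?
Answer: √589 ≈ 24.269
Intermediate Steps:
h(T) = 6*T²
Q(q, z) = 574 (Q(q, z) = -7*(-82) = 574)
√(Q(-131, h(-6)) + 15) = √(574 + 15) = √589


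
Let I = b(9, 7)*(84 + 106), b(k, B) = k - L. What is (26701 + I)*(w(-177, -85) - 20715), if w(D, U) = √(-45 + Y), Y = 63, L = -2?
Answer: -596405565 + 86373*√2 ≈ -5.9628e+8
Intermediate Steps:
b(k, B) = 2 + k (b(k, B) = k - 1*(-2) = k + 2 = 2 + k)
I = 2090 (I = (2 + 9)*(84 + 106) = 11*190 = 2090)
w(D, U) = 3*√2 (w(D, U) = √(-45 + 63) = √18 = 3*√2)
(26701 + I)*(w(-177, -85) - 20715) = (26701 + 2090)*(3*√2 - 20715) = 28791*(-20715 + 3*√2) = -596405565 + 86373*√2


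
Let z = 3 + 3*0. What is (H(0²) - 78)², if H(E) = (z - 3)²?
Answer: 6084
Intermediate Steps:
z = 3 (z = 3 + 0 = 3)
H(E) = 0 (H(E) = (3 - 3)² = 0² = 0)
(H(0²) - 78)² = (0 - 78)² = (-78)² = 6084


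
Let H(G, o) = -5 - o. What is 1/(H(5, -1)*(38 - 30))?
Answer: -1/32 ≈ -0.031250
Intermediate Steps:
1/(H(5, -1)*(38 - 30)) = 1/((-5 - 1*(-1))*(38 - 30)) = 1/((-5 + 1)*8) = 1/(-4*8) = 1/(-32) = -1/32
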